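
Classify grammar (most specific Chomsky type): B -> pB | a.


Right-linear: every RHS is a terminal or a terminal followed by one nonterminal
Classification: Type 3 (Regular)


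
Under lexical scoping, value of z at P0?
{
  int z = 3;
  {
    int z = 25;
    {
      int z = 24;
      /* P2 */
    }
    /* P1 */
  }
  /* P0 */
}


z declared in the same block as P0
z = 3


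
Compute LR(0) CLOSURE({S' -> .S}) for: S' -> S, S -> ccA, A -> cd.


Start: S' -> .S
For each item with dot before a nonterminal B, add B -> .γ for every B-production
Closure: [S' -> .S, S -> .ccA]


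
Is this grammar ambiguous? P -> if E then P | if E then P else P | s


dangling else: 'if E then if E then s else s' parses two ways
Ambiguous


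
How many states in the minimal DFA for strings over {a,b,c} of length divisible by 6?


Track length mod 6: states 0..5, accept at 0
Minimal DFA: 6 states


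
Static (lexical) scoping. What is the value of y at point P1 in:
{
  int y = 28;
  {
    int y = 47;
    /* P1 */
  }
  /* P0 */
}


y declared in the same block as P1
y = 47


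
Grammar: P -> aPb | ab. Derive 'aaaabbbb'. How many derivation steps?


Derivation: P => aPb => aaPbb => aaaPbbb => aaaabbbb
Steps: 4


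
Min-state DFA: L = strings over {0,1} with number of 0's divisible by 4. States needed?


Track (count of 0) mod 4: states 0..3, accept at 0
Minimal DFA: 4 states


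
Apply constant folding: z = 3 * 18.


3 * 18 = 54 at compile time
Optimized: z = 54


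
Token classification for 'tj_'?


Pattern: letter/underscore followed by alphanumerics, not a keyword
Type: IDENTIFIER


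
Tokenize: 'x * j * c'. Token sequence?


Scan left to right, longest-match per lexeme
Tokens: ID(x), OP(*), ID(j), OP(*), ID(c)


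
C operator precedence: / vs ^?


'/' is multiplicative (level 10); '^' is bitwise XOR (level 4)
Higher level binds tighter
'/' has higher precedence than '^'


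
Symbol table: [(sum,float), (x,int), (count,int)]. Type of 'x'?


Lookup 'x' → type int


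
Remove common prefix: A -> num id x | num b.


Common prefix: 'num'
Factored: A -> num A', A' -> id x | b


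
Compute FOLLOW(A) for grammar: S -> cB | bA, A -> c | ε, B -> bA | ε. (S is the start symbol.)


$ ∈ FOLLOW(S). For each A -> αBβ: add FIRST(β)\{ε} to FOLLOW(B); if β nullable, add FOLLOW(A).
FOLLOW(A) = {$}


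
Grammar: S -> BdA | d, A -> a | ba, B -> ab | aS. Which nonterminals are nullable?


A nonterminal is nullable iff some alternative derives ε (directly, or every symbol in it is nullable)
Nullable: {}


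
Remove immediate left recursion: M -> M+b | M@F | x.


Left-recursive alternatives: M+b, M@F; non-recursive: x
Introduce M': M -> xM', M' -> +bM' | @FM' | ε


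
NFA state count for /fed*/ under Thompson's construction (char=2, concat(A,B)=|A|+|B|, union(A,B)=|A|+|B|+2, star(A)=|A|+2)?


Syntax tree has 3 char leaf(s), 0 union(s), 1 star(s)
chars contribute 3×2 = 6; each union adds +2; each star adds +2
Total: 6 + 0 + 2 = 8 states


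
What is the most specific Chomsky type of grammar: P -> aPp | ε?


Single nonterminal LHS, but a^n p^n is not regular
Classification: Type 2 (Context-Free)


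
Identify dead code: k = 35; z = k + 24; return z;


k is read by z's definition; z is returned
No dead code


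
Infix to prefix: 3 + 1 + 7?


left-to-right (same/higher precedence on left): tree is (+ (+ 3 1) 7)
Prefix: + + 3 1 7


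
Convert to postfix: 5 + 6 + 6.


Left to right (same or higher precedence on left)
Postfix: 5 6 + 6 +


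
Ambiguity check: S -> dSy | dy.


balanced d^n…y^n: each string has a unique parse
Unambiguous


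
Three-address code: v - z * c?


Break into single-operator statements:
t1 = z * c
t2 = v - t1


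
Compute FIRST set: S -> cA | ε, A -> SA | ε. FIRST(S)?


Per alternative of S: FIRST(cA) = {c}; FIRST(ε) = {ε}
FIRST(S) = {c, ε}


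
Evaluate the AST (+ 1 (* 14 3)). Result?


Evaluate inner: (* 14 3) = 42
Evaluate root: (+ 1 42) = 43
Result: 43


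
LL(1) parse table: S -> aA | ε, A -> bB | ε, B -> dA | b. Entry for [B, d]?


For [B, d]: 'd' ∈ FIRST(dA)
Entry: B -> dA


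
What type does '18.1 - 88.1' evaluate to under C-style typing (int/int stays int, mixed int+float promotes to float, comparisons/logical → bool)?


Operand types: float - float
Rule: mixed int/float promotes to float; int/int stays int
Result type: float


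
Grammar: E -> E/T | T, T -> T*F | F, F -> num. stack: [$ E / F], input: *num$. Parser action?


'F' (not preceded by T*) is the handle for T -> F
Action: reduce (T -> F)


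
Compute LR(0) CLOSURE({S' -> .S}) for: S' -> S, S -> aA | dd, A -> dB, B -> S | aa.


Start: S' -> .S
For each item with dot before a nonterminal B, add B -> .γ for every B-production
Closure: [S' -> .S, S -> .aA, S -> .dd]


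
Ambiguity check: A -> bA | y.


right-linear, alternatives start with distinct terminals 'b' vs 'y': unique leftmost derivation
Unambiguous


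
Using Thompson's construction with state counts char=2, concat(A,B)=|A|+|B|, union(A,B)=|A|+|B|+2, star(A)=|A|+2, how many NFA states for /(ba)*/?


Syntax tree has 2 char leaf(s), 0 union(s), 1 star(s)
chars contribute 2×2 = 4; each union adds +2; each star adds +2
Total: 4 + 0 + 2 = 6 states


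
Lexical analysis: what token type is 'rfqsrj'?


Pattern: letter/underscore followed by alphanumerics, not a keyword
Type: IDENTIFIER


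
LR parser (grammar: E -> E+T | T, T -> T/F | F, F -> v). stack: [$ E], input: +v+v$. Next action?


shift '+' to continue E -> E+T
Action: shift


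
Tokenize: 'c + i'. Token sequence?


Scan left to right, longest-match per lexeme
Tokens: ID(c), OP(+), ID(i)


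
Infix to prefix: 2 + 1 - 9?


left-to-right (same/higher precedence on left): tree is (- (+ 2 1) 9)
Prefix: - + 2 1 9


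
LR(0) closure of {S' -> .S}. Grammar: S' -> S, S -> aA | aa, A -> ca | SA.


Start: S' -> .S
For each item with dot before a nonterminal B, add B -> .γ for every B-production
Closure: [S' -> .S, S -> .aA, S -> .aa]


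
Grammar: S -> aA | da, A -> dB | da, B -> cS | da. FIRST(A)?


Per alternative of A: FIRST(dB) = {d}; FIRST(da) = {d}
FIRST(A) = {d}


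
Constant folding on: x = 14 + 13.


14 + 13 = 27 at compile time
Optimized: x = 27


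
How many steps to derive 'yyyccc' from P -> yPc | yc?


Derivation: P => yPc => yyPcc => yyyccc
Steps: 3


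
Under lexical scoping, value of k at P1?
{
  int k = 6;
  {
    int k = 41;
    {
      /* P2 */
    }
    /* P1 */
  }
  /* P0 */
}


k declared in the same block as P1
k = 41


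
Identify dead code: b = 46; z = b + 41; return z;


b is read by z's definition; z is returned
No dead code


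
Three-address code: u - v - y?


Break into single-operator statements:
t1 = u - v
t2 = t1 - y


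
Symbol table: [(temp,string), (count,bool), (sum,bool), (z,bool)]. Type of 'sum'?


Lookup 'sum' → type bool


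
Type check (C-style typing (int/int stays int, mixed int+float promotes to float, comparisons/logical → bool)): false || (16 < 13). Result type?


Operand types: bool || bool
Rule: logical operators take bool operands and yield bool
Result type: bool


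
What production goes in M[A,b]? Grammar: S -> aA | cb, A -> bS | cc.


For [A, b]: 'b' ∈ FIRST(bS)
Entry: A -> bS


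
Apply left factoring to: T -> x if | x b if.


Common prefix: 'x'
Factored: T -> x T', T' -> if | b if


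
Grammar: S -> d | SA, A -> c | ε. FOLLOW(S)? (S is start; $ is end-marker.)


$ ∈ FOLLOW(S). For each A -> αBβ: add FIRST(β)\{ε} to FOLLOW(B); if β nullable, add FOLLOW(A).
FOLLOW(S) = {$, c}


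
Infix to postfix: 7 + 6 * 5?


* has higher precedence, evaluate 6*5 first
Postfix: 7 6 5 * +


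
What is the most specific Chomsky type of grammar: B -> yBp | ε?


Single nonterminal LHS, but y^n p^n is not regular
Classification: Type 2 (Context-Free)


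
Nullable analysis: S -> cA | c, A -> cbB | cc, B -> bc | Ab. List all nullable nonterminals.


A nonterminal is nullable iff some alternative derives ε (directly, or every symbol in it is nullable)
Nullable: {}


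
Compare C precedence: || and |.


'|' is bitwise OR (level 3); '||' is logical OR (level 1)
Higher level binds tighter
'|' has higher precedence than '||'


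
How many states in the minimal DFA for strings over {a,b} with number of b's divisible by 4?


Track (count of b) mod 4: states 0..3, accept at 0
Minimal DFA: 4 states


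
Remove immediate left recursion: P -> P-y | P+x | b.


Left-recursive alternatives: P-y, P+x; non-recursive: b
Introduce P': P -> bP', P' -> -yP' | +xP' | ε


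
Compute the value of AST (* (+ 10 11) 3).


Evaluate inner: (+ 10 11) = 21
Evaluate root: (* 21 3) = 63
Result: 63


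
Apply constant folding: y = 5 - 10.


5 - 10 = -5 at compile time
Optimized: y = -5


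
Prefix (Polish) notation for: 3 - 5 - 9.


left-to-right (same/higher precedence on left): tree is (- (- 3 5) 9)
Prefix: - - 3 5 9


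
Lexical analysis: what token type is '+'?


Pattern: operator symbol
Type: OPERATOR


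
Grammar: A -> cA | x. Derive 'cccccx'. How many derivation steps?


Derivation: A => cA => ccA => cccA => ccccA => cccccA => cccccx
Steps: 6


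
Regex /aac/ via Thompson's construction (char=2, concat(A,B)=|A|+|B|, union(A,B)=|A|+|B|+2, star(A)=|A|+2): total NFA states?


Syntax tree has 3 char leaf(s), 0 union(s), 0 star(s)
chars contribute 3×2 = 6; each union adds +2; each star adds +2
Total: 6 + 0 + 0 = 6 states


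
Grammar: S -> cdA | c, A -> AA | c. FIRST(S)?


Per alternative of S: FIRST(cdA) = {c}; FIRST(c) = {c}
FIRST(S) = {c}


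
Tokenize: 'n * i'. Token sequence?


Scan left to right, longest-match per lexeme
Tokens: ID(n), OP(*), ID(i)


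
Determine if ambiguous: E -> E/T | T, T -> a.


precedence layered via separate nonterminal T: deterministic
Unambiguous


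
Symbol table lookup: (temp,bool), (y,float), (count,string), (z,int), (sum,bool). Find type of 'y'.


Lookup 'y' → type float


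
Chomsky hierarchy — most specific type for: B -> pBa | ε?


Single nonterminal LHS, but p^n a^n is not regular
Classification: Type 2 (Context-Free)


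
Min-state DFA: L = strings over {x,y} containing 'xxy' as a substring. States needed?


KMP-style automaton: 3 progress states + 1 absorbing accept = 4
Minimal DFA: 4 states


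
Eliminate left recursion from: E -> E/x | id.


Left-recursive alternatives: E/x; non-recursive: id
Introduce E': E -> idE', E' -> /xE' | ε


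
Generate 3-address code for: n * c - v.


Break into single-operator statements:
t1 = n * c
t2 = t1 - v


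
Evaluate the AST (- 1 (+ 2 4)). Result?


Evaluate inner: (+ 2 4) = 6
Evaluate root: (- 1 6) = -5
Result: -5


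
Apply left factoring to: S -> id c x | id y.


Common prefix: 'id'
Factored: S -> id S', S' -> c x | y


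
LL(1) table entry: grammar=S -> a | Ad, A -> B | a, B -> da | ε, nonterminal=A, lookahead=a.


For [A, a]: 'a' ∈ FIRST(a)
Entry: A -> a


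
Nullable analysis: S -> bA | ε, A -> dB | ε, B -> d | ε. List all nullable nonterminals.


A nonterminal is nullable iff some alternative derives ε (directly, or every symbol in it is nullable)
Nullable: {A, B, S}


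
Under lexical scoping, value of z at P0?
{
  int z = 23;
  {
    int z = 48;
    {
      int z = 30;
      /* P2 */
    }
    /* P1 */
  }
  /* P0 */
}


z declared in the same block as P0
z = 23


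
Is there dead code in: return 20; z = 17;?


statement follows a return and is unreachable
Dead: 'z = 17'


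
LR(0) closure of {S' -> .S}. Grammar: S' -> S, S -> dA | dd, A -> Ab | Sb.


Start: S' -> .S
For each item with dot before a nonterminal B, add B -> .γ for every B-production
Closure: [S' -> .S, S -> .dA, S -> .dd]


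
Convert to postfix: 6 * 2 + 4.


Left to right (same or higher precedence on left)
Postfix: 6 2 * 4 +


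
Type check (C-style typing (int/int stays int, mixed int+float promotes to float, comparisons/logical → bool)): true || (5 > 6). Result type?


Operand types: bool || bool
Rule: logical operators take bool operands and yield bool
Result type: bool


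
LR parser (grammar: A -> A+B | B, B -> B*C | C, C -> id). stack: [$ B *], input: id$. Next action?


no handle; shift 'id'
Action: shift


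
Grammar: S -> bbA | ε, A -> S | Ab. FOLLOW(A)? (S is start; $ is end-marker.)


$ ∈ FOLLOW(S). For each A -> αBβ: add FIRST(β)\{ε} to FOLLOW(B); if β nullable, add FOLLOW(A).
FOLLOW(A) = {$, b}


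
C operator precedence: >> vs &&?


'>>' is shift (level 8); '&&' is logical AND (level 2)
Higher level binds tighter
'>>' has higher precedence than '&&'


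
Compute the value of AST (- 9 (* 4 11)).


Evaluate inner: (* 4 11) = 44
Evaluate root: (- 9 44) = -35
Result: -35


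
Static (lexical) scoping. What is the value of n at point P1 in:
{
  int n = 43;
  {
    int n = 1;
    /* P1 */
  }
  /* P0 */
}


n declared in the same block as P1
n = 1


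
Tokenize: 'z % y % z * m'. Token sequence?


Scan left to right, longest-match per lexeme
Tokens: ID(z), OP(%), ID(y), OP(%), ID(z), OP(*), ID(m)


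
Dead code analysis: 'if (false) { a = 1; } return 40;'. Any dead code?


condition is constant false, so the whole block is unreachable
Dead: 'if (false) { a = 1; }'


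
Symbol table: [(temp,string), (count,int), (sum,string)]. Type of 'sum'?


Lookup 'sum' → type string


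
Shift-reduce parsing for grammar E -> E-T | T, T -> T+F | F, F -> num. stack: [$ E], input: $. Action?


start symbol E on stack, input exhausted
Action: accept


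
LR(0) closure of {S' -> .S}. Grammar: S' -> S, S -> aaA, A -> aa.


Start: S' -> .S
For each item with dot before a nonterminal B, add B -> .γ for every B-production
Closure: [S' -> .S, S -> .aaA]


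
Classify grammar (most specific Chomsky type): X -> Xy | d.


Left-linear: every RHS is a terminal or one nonterminal followed by a terminal
Classification: Type 3 (Regular)


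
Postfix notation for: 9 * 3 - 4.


Left to right (same or higher precedence on left)
Postfix: 9 3 * 4 -


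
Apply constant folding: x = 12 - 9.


12 - 9 = 3 at compile time
Optimized: x = 3


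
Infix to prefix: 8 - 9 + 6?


left-to-right (same/higher precedence on left): tree is (+ (- 8 9) 6)
Prefix: + - 8 9 6


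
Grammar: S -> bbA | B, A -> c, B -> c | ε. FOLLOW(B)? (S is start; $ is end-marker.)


$ ∈ FOLLOW(S). For each A -> αBβ: add FIRST(β)\{ε} to FOLLOW(B); if β nullable, add FOLLOW(A).
FOLLOW(B) = {$}


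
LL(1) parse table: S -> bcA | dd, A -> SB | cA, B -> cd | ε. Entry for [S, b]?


For [S, b]: 'b' ∈ FIRST(bcA)
Entry: S -> bcA


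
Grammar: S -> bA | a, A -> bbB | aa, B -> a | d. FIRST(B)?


Per alternative of B: FIRST(a) = {a}; FIRST(d) = {d}
FIRST(B) = {a, d}


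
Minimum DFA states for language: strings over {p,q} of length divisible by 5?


Track length mod 5: states 0..4, accept at 0
Minimal DFA: 5 states


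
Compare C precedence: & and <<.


'<<' is shift (level 8); '&' is bitwise AND (level 5)
Higher level binds tighter
'<<' has higher precedence than '&'


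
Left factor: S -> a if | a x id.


Common prefix: 'a'
Factored: S -> a S', S' -> if | x id


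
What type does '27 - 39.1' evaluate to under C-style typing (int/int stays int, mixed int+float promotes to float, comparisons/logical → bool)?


Operand types: int - float
Rule: mixed int/float promotes to float; int/int stays int
Result type: float


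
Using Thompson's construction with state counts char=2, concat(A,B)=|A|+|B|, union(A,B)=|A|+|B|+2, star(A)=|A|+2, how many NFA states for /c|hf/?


Syntax tree has 3 char leaf(s), 1 union(s), 0 star(s)
chars contribute 3×2 = 6; each union adds +2; each star adds +2
Total: 6 + 2 + 0 = 8 states


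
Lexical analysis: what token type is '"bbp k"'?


Pattern: double-quoted sequence
Type: STRING_LITERAL


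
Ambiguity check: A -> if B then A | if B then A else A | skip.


dangling else: 'if B then if B then skip else skip' parses two ways
Ambiguous


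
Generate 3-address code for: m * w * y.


Break into single-operator statements:
t1 = m * w
t2 = t1 * y


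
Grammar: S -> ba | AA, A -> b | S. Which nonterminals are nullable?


A nonterminal is nullable iff some alternative derives ε (directly, or every symbol in it is nullable)
Nullable: {}


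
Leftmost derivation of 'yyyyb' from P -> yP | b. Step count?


Derivation: P => yP => yyP => yyyP => yyyyP => yyyyb
Steps: 5


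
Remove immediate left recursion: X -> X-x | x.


Left-recursive alternatives: X-x; non-recursive: x
Introduce X': X -> xX', X' -> -xX' | ε


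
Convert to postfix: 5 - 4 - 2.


Left to right (same or higher precedence on left)
Postfix: 5 4 - 2 -


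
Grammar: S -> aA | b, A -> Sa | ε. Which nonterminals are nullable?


A nonterminal is nullable iff some alternative derives ε (directly, or every symbol in it is nullable)
Nullable: {A}


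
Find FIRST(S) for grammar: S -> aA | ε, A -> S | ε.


Per alternative of S: FIRST(aA) = {a}; FIRST(ε) = {ε}
FIRST(S) = {a, ε}


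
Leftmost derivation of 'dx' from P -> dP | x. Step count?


Derivation: P => dP => dx
Steps: 2


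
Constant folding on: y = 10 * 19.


10 * 19 = 190 at compile time
Optimized: y = 190


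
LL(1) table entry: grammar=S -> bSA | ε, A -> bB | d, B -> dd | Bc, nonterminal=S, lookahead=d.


For [S, d]: ε is nullable and 'd' ∈ FOLLOW(S)
Entry: S -> ε


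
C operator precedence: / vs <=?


'/' is multiplicative (level 10); '<=' is relational (level 7)
Higher level binds tighter
'/' has higher precedence than '<='


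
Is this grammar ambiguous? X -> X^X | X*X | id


'id^id*id' has two parse trees (no precedence encoded between ^ and *)
Ambiguous


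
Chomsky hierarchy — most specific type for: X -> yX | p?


Right-linear: every RHS is a terminal or a terminal followed by one nonterminal
Classification: Type 3 (Regular)


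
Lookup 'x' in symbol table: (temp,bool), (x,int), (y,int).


Lookup 'x' → type int


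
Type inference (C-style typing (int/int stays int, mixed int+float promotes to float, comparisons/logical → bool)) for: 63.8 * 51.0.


Operand types: float * float
Rule: mixed int/float promotes to float; int/int stays int
Result type: float


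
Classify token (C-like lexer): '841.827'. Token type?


Pattern: digits with a decimal point
Type: FLOAT_LITERAL


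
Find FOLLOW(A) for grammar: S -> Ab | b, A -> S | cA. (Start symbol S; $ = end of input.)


$ ∈ FOLLOW(S). For each A -> αBβ: add FIRST(β)\{ε} to FOLLOW(B); if β nullable, add FOLLOW(A).
FOLLOW(A) = {b}


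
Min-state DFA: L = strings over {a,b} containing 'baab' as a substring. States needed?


KMP-style automaton: 4 progress states + 1 absorbing accept = 5
Minimal DFA: 5 states


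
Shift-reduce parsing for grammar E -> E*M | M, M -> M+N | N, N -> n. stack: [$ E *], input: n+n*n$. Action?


no handle ('E*' is not any RHS); shift 'n'
Action: shift


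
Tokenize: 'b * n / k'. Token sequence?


Scan left to right, longest-match per lexeme
Tokens: ID(b), OP(*), ID(n), OP(/), ID(k)


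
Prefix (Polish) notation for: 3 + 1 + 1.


left-to-right (same/higher precedence on left): tree is (+ (+ 3 1) 1)
Prefix: + + 3 1 1


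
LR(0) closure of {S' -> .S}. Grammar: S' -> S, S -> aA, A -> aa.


Start: S' -> .S
For each item with dot before a nonterminal B, add B -> .γ for every B-production
Closure: [S' -> .S, S -> .aA]


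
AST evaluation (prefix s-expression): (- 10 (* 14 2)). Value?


Evaluate inner: (* 14 2) = 28
Evaluate root: (- 10 28) = -18
Result: -18


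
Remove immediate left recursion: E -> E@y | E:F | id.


Left-recursive alternatives: E@y, E:F; non-recursive: id
Introduce E': E -> idE', E' -> @yE' | :FE' | ε


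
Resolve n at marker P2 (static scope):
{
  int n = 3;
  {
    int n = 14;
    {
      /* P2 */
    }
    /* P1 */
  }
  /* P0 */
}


P2's block does not declare n; resolves to the enclosing declaration at depth 1
n = 14


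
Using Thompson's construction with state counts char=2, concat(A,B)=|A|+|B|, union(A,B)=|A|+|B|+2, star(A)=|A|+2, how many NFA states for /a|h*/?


Syntax tree has 2 char leaf(s), 1 union(s), 1 star(s)
chars contribute 2×2 = 4; each union adds +2; each star adds +2
Total: 4 + 2 + 2 = 8 states


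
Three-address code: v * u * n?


Break into single-operator statements:
t1 = v * u
t2 = t1 * n


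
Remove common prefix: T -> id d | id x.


Common prefix: 'id'
Factored: T -> id T', T' -> d | x


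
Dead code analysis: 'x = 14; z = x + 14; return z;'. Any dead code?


x is read by z's definition; z is returned
No dead code


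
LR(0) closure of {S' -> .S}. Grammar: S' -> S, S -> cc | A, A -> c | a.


Start: S' -> .S
For each item with dot before a nonterminal B, add B -> .γ for every B-production
Closure: [S' -> .S, S -> .cc, S -> .A, A -> .c, A -> .a]


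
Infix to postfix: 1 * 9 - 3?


Left to right (same or higher precedence on left)
Postfix: 1 9 * 3 -


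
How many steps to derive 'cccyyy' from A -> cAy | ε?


Derivation: A => cAy => ccAyy => cccAyyy => cccyyy
Steps: 4


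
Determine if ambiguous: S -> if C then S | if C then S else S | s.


dangling else: 'if C then if C then s else s' parses two ways
Ambiguous


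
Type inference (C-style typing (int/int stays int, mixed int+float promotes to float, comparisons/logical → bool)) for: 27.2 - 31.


Operand types: float - int
Rule: mixed int/float promotes to float; int/int stays int
Result type: float


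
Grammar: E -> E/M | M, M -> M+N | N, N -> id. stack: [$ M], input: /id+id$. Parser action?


lookahead ∉ {+} so M won't extend; reduce E -> M
Action: reduce (E -> M)


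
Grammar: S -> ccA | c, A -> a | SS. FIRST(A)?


Per alternative of A: FIRST(a) = {a}; FIRST(SS) = {c}
FIRST(A) = {a, c}


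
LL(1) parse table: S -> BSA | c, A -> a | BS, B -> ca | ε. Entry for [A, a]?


For [A, a]: 'a' ∈ FIRST(a)
Entry: A -> a


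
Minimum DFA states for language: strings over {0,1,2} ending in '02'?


Track the longest suffix of input matching a prefix of '02': 3 classes (prefixes of length 0..2)
Minimal DFA: 3 states


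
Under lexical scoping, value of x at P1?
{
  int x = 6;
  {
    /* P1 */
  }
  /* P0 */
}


P1's block does not declare x; resolves to the enclosing declaration at depth 0
x = 6


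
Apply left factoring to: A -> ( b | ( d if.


Common prefix: '('
Factored: A -> ( A', A' -> b | d if


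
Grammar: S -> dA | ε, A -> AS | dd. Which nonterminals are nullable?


A nonterminal is nullable iff some alternative derives ε (directly, or every symbol in it is nullable)
Nullable: {S}


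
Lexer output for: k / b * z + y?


Scan left to right, longest-match per lexeme
Tokens: ID(k), OP(/), ID(b), OP(*), ID(z), OP(+), ID(y)


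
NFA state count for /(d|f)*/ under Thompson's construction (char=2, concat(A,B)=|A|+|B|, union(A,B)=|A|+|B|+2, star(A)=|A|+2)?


Syntax tree has 2 char leaf(s), 1 union(s), 1 star(s)
chars contribute 2×2 = 4; each union adds +2; each star adds +2
Total: 4 + 2 + 2 = 8 states


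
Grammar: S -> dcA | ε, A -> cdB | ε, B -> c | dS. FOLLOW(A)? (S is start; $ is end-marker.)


$ ∈ FOLLOW(S). For each A -> αBβ: add FIRST(β)\{ε} to FOLLOW(B); if β nullable, add FOLLOW(A).
FOLLOW(A) = {$}


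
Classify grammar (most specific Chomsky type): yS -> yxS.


LHS has context (more than one symbol) and |LHS| ≤ |RHS|
Classification: Type 1 (Context-Sensitive)


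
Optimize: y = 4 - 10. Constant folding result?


4 - 10 = -6 at compile time
Optimized: y = -6


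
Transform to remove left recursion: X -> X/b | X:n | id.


Left-recursive alternatives: X/b, X:n; non-recursive: id
Introduce X': X -> idX', X' -> /bX' | :nX' | ε


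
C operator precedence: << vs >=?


'<<' is shift (level 8); '>=' is relational (level 7)
Higher level binds tighter
'<<' has higher precedence than '>='


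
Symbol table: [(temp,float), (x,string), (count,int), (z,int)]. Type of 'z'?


Lookup 'z' → type int


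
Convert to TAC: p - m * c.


Break into single-operator statements:
t1 = m * c
t2 = p - t1


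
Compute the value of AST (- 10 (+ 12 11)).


Evaluate inner: (+ 12 11) = 23
Evaluate root: (- 10 23) = -13
Result: -13


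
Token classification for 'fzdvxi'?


Pattern: letter/underscore followed by alphanumerics, not a keyword
Type: IDENTIFIER


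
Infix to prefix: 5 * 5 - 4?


left-to-right (same/higher precedence on left): tree is (- (* 5 5) 4)
Prefix: - * 5 5 4


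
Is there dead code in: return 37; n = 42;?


statement follows a return and is unreachable
Dead: 'n = 42'


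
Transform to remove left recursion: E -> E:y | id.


Left-recursive alternatives: E:y; non-recursive: id
Introduce E': E -> idE', E' -> :yE' | ε


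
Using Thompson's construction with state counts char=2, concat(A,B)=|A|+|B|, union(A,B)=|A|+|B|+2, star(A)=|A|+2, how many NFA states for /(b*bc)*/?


Syntax tree has 3 char leaf(s), 0 union(s), 2 star(s)
chars contribute 3×2 = 6; each union adds +2; each star adds +2
Total: 6 + 0 + 4 = 10 states


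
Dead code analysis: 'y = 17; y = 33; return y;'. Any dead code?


first assignment to y is overwritten before any read
Dead: 'y = 17'


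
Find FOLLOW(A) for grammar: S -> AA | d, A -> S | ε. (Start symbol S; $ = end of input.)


$ ∈ FOLLOW(S). For each A -> αBβ: add FIRST(β)\{ε} to FOLLOW(B); if β nullable, add FOLLOW(A).
FOLLOW(A) = {$, d}


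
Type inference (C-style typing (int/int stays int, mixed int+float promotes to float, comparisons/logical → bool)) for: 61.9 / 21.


Operand types: float / int
Rule: mixed int/float promotes to float; int/int stays int
Result type: float


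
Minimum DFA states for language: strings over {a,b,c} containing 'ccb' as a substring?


KMP-style automaton: 3 progress states + 1 absorbing accept = 4
Minimal DFA: 4 states


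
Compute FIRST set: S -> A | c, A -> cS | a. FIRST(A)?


Per alternative of A: FIRST(cS) = {c}; FIRST(a) = {a}
FIRST(A) = {a, c}


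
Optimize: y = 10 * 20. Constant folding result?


10 * 20 = 200 at compile time
Optimized: y = 200


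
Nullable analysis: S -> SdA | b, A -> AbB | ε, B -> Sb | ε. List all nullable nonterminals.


A nonterminal is nullable iff some alternative derives ε (directly, or every symbol in it is nullable)
Nullable: {A, B}


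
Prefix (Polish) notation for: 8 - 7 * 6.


'*' binds tighter: tree is (- 8 (* 7 6))
Prefix: - 8 * 7 6


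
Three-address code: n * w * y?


Break into single-operator statements:
t1 = n * w
t2 = t1 * y


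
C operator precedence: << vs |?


'<<' is shift (level 8); '|' is bitwise OR (level 3)
Higher level binds tighter
'<<' has higher precedence than '|'


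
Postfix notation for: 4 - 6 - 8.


Left to right (same or higher precedence on left)
Postfix: 4 6 - 8 -


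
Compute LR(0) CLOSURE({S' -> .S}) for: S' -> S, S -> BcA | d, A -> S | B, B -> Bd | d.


Start: S' -> .S
For each item with dot before a nonterminal B, add B -> .γ for every B-production
Closure: [S' -> .S, S -> .BcA, S -> .d, B -> .Bd, B -> .d]


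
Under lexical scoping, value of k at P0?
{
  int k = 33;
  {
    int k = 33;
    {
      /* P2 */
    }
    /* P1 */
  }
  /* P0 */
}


k declared in the same block as P0
k = 33


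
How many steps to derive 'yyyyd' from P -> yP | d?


Derivation: P => yP => yyP => yyyP => yyyyP => yyyyd
Steps: 5


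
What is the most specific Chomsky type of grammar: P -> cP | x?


Right-linear: every RHS is a terminal or a terminal followed by one nonterminal
Classification: Type 3 (Regular)


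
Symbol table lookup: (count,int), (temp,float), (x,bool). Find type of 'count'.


Lookup 'count' → type int


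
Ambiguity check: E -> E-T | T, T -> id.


precedence layered via separate nonterminal T: deterministic
Unambiguous


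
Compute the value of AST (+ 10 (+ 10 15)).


Evaluate inner: (+ 10 15) = 25
Evaluate root: (+ 10 25) = 35
Result: 35


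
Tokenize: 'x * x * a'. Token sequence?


Scan left to right, longest-match per lexeme
Tokens: ID(x), OP(*), ID(x), OP(*), ID(a)


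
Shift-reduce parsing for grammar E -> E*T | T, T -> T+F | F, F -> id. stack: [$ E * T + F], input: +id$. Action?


handle 'T+F' on top
Action: reduce (T -> T+F)


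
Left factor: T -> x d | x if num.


Common prefix: 'x'
Factored: T -> x T', T' -> d | if num


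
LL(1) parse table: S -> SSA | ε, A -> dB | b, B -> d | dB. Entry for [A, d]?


For [A, d]: 'd' ∈ FIRST(dB)
Entry: A -> dB


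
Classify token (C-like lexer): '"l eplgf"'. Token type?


Pattern: double-quoted sequence
Type: STRING_LITERAL


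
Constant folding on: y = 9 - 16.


9 - 16 = -7 at compile time
Optimized: y = -7


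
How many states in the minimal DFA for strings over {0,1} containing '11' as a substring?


KMP-style automaton: 2 progress states + 1 absorbing accept = 3
Minimal DFA: 3 states


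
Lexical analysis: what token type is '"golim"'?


Pattern: double-quoted sequence
Type: STRING_LITERAL


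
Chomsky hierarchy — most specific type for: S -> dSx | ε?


Single nonterminal LHS, but d^n x^n is not regular
Classification: Type 2 (Context-Free)


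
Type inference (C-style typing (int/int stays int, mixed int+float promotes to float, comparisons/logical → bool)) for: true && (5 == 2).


Operand types: bool && bool
Rule: logical operators take bool operands and yield bool
Result type: bool


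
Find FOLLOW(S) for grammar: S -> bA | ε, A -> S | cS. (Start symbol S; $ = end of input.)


$ ∈ FOLLOW(S). For each A -> αBβ: add FIRST(β)\{ε} to FOLLOW(B); if β nullable, add FOLLOW(A).
FOLLOW(S) = {$}


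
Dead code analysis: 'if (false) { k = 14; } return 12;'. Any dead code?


condition is constant false, so the whole block is unreachable
Dead: 'if (false) { k = 14; }'


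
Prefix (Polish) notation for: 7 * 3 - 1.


left-to-right (same/higher precedence on left): tree is (- (* 7 3) 1)
Prefix: - * 7 3 1


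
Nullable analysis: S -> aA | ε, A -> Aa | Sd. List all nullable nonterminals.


A nonterminal is nullable iff some alternative derives ε (directly, or every symbol in it is nullable)
Nullable: {S}


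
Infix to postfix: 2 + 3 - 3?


Left to right (same or higher precedence on left)
Postfix: 2 3 + 3 -


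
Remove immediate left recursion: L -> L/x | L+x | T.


Left-recursive alternatives: L/x, L+x; non-recursive: T
Introduce L': L -> TL', L' -> /xL' | +xL' | ε


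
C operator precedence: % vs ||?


'%' is multiplicative (level 10); '||' is logical OR (level 1)
Higher level binds tighter
'%' has higher precedence than '||'


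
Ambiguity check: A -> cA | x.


right-linear, alternatives start with distinct terminals 'c' vs 'x': unique leftmost derivation
Unambiguous


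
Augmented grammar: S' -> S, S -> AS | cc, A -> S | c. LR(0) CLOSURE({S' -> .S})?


Start: S' -> .S
For each item with dot before a nonterminal B, add B -> .γ for every B-production
Closure: [S' -> .S, S -> .AS, S -> .cc, A -> .S, A -> .c]


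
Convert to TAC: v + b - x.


Break into single-operator statements:
t1 = v + b
t2 = t1 - x


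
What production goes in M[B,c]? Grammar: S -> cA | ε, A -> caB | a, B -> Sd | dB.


For [B, c]: 'c' ∈ FIRST(Sd)
Entry: B -> Sd


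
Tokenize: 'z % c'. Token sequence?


Scan left to right, longest-match per lexeme
Tokens: ID(z), OP(%), ID(c)


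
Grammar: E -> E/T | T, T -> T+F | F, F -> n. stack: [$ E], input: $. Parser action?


start symbol E on stack, input exhausted
Action: accept


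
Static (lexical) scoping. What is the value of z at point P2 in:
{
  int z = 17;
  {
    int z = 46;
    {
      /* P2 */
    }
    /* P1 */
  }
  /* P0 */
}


P2's block does not declare z; resolves to the enclosing declaration at depth 1
z = 46


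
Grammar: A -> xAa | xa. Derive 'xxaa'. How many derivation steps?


Derivation: A => xAa => xxaa
Steps: 2


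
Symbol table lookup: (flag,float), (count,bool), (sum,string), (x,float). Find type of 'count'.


Lookup 'count' → type bool


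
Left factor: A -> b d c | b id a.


Common prefix: 'b'
Factored: A -> b A', A' -> d c | id a


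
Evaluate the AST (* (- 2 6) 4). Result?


Evaluate inner: (- 2 6) = -4
Evaluate root: (* -4 4) = -16
Result: -16


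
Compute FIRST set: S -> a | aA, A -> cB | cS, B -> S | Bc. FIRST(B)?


Per alternative of B: FIRST(S) = {a}; FIRST(Bc) = {a}
FIRST(B) = {a}


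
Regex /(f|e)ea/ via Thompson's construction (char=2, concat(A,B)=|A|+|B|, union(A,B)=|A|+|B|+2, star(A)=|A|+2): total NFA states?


Syntax tree has 4 char leaf(s), 1 union(s), 0 star(s)
chars contribute 4×2 = 8; each union adds +2; each star adds +2
Total: 8 + 2 + 0 = 10 states


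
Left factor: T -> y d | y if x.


Common prefix: 'y'
Factored: T -> y T', T' -> d | if x


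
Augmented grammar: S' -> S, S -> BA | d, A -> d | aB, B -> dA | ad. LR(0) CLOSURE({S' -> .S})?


Start: S' -> .S
For each item with dot before a nonterminal B, add B -> .γ for every B-production
Closure: [S' -> .S, S -> .BA, S -> .d, B -> .dA, B -> .ad]


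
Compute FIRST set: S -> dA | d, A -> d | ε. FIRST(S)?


Per alternative of S: FIRST(dA) = {d}; FIRST(d) = {d}
FIRST(S) = {d}


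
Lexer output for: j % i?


Scan left to right, longest-match per lexeme
Tokens: ID(j), OP(%), ID(i)


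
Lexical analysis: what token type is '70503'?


Pattern: digits only
Type: INTEGER_LITERAL


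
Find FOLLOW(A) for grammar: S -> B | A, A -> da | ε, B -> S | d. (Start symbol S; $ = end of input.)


$ ∈ FOLLOW(S). For each A -> αBβ: add FIRST(β)\{ε} to FOLLOW(B); if β nullable, add FOLLOW(A).
FOLLOW(A) = {$}


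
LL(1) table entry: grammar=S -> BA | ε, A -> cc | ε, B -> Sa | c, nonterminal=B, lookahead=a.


For [B, a]: 'a' ∈ FIRST(Sa)
Entry: B -> Sa


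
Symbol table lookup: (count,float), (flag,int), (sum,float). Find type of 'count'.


Lookup 'count' → type float


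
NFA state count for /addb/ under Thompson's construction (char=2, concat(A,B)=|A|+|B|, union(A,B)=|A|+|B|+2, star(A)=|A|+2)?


Syntax tree has 4 char leaf(s), 0 union(s), 0 star(s)
chars contribute 4×2 = 8; each union adds +2; each star adds +2
Total: 8 + 0 + 0 = 8 states


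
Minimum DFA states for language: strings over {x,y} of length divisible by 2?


Track length mod 2: states 0..1, accept at 0
Minimal DFA: 2 states


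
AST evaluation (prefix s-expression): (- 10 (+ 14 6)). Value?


Evaluate inner: (+ 14 6) = 20
Evaluate root: (- 10 20) = -10
Result: -10


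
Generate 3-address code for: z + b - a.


Break into single-operator statements:
t1 = z + b
t2 = t1 - a


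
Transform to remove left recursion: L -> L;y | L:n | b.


Left-recursive alternatives: L;y, L:n; non-recursive: b
Introduce L': L -> bL', L' -> ;yL' | :nL' | ε


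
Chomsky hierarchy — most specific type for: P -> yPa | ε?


Single nonterminal LHS, but y^n a^n is not regular
Classification: Type 2 (Context-Free)


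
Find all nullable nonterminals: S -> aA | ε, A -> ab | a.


A nonterminal is nullable iff some alternative derives ε (directly, or every symbol in it is nullable)
Nullable: {S}


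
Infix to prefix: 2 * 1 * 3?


left-to-right (same/higher precedence on left): tree is (* (* 2 1) 3)
Prefix: * * 2 1 3


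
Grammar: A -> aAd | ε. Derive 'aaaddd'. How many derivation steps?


Derivation: A => aAd => aaAdd => aaaAddd => aaaddd
Steps: 4


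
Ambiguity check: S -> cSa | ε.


balanced c^n…a^n: each string has a unique parse
Unambiguous


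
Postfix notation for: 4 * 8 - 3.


Left to right (same or higher precedence on left)
Postfix: 4 8 * 3 -


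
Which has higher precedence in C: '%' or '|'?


'%' is multiplicative (level 10); '|' is bitwise OR (level 3)
Higher level binds tighter
'%' has higher precedence than '|'


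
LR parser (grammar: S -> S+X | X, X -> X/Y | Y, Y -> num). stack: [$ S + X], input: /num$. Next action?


'/' can extend X; shift to build X -> X/Y
Action: shift


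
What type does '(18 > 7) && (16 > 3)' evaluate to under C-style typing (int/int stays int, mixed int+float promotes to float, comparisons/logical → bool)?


Operand types: bool && bool
Rule: logical operators take bool operands and yield bool
Result type: bool


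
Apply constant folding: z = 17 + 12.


17 + 12 = 29 at compile time
Optimized: z = 29


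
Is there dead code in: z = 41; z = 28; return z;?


first assignment to z is overwritten before any read
Dead: 'z = 41'


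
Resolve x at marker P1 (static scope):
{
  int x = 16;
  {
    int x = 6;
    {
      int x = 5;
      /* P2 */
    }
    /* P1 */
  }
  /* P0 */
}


x declared in the same block as P1
x = 6


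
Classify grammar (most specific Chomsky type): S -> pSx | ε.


Single nonterminal LHS, but p^n x^n is not regular
Classification: Type 2 (Context-Free)


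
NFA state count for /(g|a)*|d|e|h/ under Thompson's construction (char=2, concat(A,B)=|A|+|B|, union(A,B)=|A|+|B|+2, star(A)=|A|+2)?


Syntax tree has 5 char leaf(s), 4 union(s), 1 star(s)
chars contribute 5×2 = 10; each union adds +2; each star adds +2
Total: 10 + 8 + 2 = 20 states


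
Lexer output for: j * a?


Scan left to right, longest-match per lexeme
Tokens: ID(j), OP(*), ID(a)


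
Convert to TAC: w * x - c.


Break into single-operator statements:
t1 = w * x
t2 = t1 - c


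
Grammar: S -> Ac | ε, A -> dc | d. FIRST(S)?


Per alternative of S: FIRST(Ac) = {d}; FIRST(ε) = {ε}
FIRST(S) = {d, ε}


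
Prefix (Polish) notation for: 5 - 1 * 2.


'*' binds tighter: tree is (- 5 (* 1 2))
Prefix: - 5 * 1 2


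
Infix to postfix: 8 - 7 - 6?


Left to right (same or higher precedence on left)
Postfix: 8 7 - 6 -


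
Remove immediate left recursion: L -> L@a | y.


Left-recursive alternatives: L@a; non-recursive: y
Introduce L': L -> yL', L' -> @aL' | ε


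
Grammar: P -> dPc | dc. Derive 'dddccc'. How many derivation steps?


Derivation: P => dPc => ddPcc => dddccc
Steps: 3


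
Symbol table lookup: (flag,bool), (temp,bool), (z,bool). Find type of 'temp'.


Lookup 'temp' → type bool


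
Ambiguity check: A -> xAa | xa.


balanced x^n…a^n: each string has a unique parse
Unambiguous


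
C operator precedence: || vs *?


'*' is multiplicative (level 10); '||' is logical OR (level 1)
Higher level binds tighter
'*' has higher precedence than '||'


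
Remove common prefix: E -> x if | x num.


Common prefix: 'x'
Factored: E -> x E', E' -> if | num


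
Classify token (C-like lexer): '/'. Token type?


Pattern: operator symbol
Type: OPERATOR


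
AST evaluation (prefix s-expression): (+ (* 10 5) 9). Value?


Evaluate inner: (* 10 5) = 50
Evaluate root: (+ 50 9) = 59
Result: 59


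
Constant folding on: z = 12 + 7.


12 + 7 = 19 at compile time
Optimized: z = 19
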